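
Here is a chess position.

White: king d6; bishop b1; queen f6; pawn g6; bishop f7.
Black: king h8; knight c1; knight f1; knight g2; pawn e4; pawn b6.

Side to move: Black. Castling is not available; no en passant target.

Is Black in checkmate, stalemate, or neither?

checkmate

Black to move; black king on h8.
In check: yes, from the white queen on f6.
King squares — g7: attacked by Qf6; h7: attacked by Pg6; g8: attacked by Bf7.
Legal moves for Black: none.
In check with no legal moves → checkmate.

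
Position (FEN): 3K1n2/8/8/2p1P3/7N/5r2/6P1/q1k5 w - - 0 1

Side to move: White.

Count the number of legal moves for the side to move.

11

White to move; king on d8.
In check: no.
Legal moves: Ke8, Kc8, Ke7, Kc7, Ng6, Nf5, Nxf3, gxf3, e6, g3, g4.
Count: 11.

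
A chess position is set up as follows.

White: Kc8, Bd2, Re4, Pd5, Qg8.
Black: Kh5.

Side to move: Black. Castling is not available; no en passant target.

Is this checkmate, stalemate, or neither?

Black to move; black king on h5.
In check: no.
King squares — g4: attacked by Re4; h4: attacked by Re4; g5: attacked by Bd2; g6: attacked by Qg8; h6: attacked by Bd2.
Legal moves for Black: none.
Not in check and no legal moves → stalemate.

stalemate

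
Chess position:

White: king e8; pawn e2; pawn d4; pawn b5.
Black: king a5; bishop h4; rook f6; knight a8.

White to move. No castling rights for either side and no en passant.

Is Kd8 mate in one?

After Kd8: black king on a5; in check: no.
Black is not in check, so this cannot be checkmate.

no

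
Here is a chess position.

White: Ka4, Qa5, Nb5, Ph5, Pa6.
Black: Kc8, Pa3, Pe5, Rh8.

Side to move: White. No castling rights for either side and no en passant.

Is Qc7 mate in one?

After Qc7: black king on c8; in check: yes, from the white queen on c7.
King squares — b7: attacked by Pa6; c7: attacked by Nb5; d7: attacked by Qc7; b8: attacked by Qc7; d8: attacked by Qc7.
Black has no legal moves → checkmate.

yes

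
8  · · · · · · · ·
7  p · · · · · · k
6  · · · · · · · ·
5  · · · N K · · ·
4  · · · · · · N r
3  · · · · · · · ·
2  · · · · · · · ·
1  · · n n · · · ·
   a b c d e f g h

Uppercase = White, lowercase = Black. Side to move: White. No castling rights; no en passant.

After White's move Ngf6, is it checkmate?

no

After Ngf6: black king on h7; in check: yes, from the white knight on f6.
Black has 4 legal replies: Kh8, Kg7, Kh6, Kg6.
In check but a legal move exists → not checkmate.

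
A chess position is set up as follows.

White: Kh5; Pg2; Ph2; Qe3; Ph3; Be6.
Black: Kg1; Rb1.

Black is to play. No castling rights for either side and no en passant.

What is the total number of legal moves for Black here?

Black to move; king on g1.
In check: yes, from the white queen on e3.
Legal moves: Kxh2, Kxg2, Kh1, Kf1.
Count: 4.

4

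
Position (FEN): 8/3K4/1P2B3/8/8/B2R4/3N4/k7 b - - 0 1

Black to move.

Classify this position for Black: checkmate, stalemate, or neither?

Black to move; black king on a1.
In check: no.
King squares — b1: attacked by Nd2; a2: attacked by Be6; b2: attacked by Ba3.
Legal moves for Black: none.
Not in check and no legal moves → stalemate.

stalemate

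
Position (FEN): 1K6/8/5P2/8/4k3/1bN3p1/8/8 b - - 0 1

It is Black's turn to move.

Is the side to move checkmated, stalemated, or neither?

Black to move; black king on e4.
In check: yes, from the white knight on c3.
Legal moves for Black: Kf5, Ke5, Kf4, Kd4, Kf3, Ke3, Kd3.
Black is in check but has 7 legal moves → neither.

neither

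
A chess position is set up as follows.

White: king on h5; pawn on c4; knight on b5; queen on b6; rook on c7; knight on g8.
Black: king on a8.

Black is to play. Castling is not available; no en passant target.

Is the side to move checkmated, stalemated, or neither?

stalemate

Black to move; black king on a8.
In check: no.
King squares — a7: attacked by Nb5; b7: attacked by Qb6; b8: attacked by Qb6.
Legal moves for Black: none.
Not in check and no legal moves → stalemate.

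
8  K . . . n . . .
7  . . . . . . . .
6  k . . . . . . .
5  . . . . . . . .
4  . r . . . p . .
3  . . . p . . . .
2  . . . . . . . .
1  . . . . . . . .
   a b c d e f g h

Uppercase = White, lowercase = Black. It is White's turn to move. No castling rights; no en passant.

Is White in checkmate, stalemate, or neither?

stalemate

White to move; white king on a8.
In check: no.
King squares — a7: attacked by Ka6; b7: attacked by Rb4; b8: attacked by Rb4.
Legal moves for White: none.
Not in check and no legal moves → stalemate.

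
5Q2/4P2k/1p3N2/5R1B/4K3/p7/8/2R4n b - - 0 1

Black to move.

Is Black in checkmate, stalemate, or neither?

Black to move; black king on h7.
In check: yes, from the white knight on f6.
King squares — g6: attacked by Bh5; h6: attacked by Qf8; g7: attacked by Qf8; g8: attacked by Nf6; h8: attacked by Qf8.
Legal moves for Black: none.
In check with no legal moves → checkmate.

checkmate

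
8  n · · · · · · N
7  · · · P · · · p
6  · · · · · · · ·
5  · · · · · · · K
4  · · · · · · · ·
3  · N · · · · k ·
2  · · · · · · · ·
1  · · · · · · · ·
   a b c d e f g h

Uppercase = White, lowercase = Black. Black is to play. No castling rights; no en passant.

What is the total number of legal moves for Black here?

9

Black to move; king on g3.
In check: no.
Legal moves: Nc7, Nb6, Kf4, Kh3, Kf3, Kh2, Kg2, Kf2, h6.
Count: 9.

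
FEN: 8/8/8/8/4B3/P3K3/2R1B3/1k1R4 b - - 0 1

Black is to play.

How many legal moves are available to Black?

Black to move; king on b1.
In check: yes, from the white rook on d1.
Legal moves: none.
Count: 0.

0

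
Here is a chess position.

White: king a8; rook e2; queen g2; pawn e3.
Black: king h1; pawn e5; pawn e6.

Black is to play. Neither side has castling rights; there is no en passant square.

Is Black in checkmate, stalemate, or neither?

Black to move; black king on h1.
In check: yes, from the white queen on g2.
King squares — g1: attacked by Qg2; g2: attacked by Re2; h2: attacked by Qg2.
Legal moves for Black: none.
In check with no legal moves → checkmate.

checkmate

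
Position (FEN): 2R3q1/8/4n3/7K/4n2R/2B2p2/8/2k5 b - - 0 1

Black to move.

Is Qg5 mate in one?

After Qg5: white king on h5; in check: yes, from the black queen on g5.
King squares — g4: attacked by Qg5; h4: own rook; g5: attacked by Ne4; g6: attacked by Qg5; h6: attacked by Qg5.
White has no legal moves → checkmate.

yes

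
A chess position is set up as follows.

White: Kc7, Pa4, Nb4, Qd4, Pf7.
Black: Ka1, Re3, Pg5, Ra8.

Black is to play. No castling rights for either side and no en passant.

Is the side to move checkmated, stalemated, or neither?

Black to move; black king on a1.
In check: yes, from the white queen on d4.
Legal moves for Black: Kb1, Rc3+.
Black is in check but has 2 legal moves → neither.

neither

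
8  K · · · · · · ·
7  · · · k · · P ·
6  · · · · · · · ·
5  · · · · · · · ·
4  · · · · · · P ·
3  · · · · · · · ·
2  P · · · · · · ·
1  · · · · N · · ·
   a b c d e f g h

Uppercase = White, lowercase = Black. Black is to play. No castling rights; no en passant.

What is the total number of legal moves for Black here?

Black to move; king on d7.
In check: no.
Legal moves: Ke8, Kd8, Kc8, Ke7, Kc7, Ke6, Kd6, Kc6.
Count: 8.

8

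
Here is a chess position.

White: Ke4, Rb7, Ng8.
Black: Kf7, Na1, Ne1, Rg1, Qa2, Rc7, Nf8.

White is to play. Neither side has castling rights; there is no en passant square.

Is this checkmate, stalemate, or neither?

White to move; white king on e4.
In check: no.
Legal moves for White: Ne7, Nh6+, Nf6, Rb8, Rxc7+, Ra7, Rb6, Rb5, Rb4, Rb3, Rb2, Rb1, Kf5, Ke5, Kf4, Kd4, Ke3.
White has 17 legal moves and is not in check → neither.

neither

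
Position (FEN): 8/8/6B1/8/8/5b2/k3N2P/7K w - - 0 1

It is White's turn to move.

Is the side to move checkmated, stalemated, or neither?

neither

White to move; white king on h1.
In check: yes, from the black bishop on f3.
Legal moves for White: Kg1.
White is in check but has 1 legal move → neither.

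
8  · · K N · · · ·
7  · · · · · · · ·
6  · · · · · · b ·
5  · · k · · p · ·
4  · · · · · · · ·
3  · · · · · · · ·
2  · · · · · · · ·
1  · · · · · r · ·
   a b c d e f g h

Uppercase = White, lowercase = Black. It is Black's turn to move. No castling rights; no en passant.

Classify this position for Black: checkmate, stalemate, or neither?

Black to move; black king on c5.
In check: no.
Legal moves for Black include: Be8, Bh7, Bf7, Bh5, Kd6, Kb6, Kd5, Kb5, Kd4, Kc4, Kb4, Rf4, Rf3, Rf2, Rh1, Rg1, Re1, Rd1, ... (list truncated; more exist).
Black has legal moves and is not in check → neither.

neither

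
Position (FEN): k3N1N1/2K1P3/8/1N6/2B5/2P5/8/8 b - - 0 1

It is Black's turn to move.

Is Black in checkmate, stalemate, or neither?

Black to move; black king on a8.
In check: no.
King squares — a7: attacked by Nb5; b7: attacked by Kc7; b8: attacked by Kc7.
Legal moves for Black: none.
Not in check and no legal moves → stalemate.

stalemate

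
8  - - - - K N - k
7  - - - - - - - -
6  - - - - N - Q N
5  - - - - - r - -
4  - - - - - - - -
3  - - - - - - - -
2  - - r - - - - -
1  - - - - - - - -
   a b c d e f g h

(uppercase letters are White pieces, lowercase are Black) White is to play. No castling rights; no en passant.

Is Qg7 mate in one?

yes

After Qg7: black king on h8; in check: yes, from the white queen on g7.
King squares — g7: attacked by Ne6; h7: attacked by Qg7; g8: attacked by Nh6.
Black has no legal moves → checkmate.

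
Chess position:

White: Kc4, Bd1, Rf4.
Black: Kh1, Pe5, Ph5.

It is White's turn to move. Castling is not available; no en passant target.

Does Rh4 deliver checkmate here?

After Rh4: black king on h1; in check: yes, from the white rook on h4.
Black has 2 legal replies: Kg2, Kg1.
In check but a legal move exists → not checkmate.

no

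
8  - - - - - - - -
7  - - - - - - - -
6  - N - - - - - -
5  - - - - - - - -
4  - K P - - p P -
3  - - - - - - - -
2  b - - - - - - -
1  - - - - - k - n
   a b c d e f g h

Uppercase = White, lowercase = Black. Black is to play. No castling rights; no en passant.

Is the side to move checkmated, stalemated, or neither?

neither

Black to move; black king on f1.
In check: no.
Legal moves for Black: Bxc4, Bb3, Bb1, Ng3, Nf2, Kg2, Kf2, Ke2, Kg1, Ke1, f3.
Black has 11 legal moves and is not in check → neither.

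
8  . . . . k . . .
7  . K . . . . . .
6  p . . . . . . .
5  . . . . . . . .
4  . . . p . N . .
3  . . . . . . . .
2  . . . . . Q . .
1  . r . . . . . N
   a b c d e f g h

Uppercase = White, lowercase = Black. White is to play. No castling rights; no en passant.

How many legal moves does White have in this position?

7

White to move; king on b7.
In check: yes, from the black rook on b1.
Legal moves: Kc8, Ka8, Kc7, Ka7, Kc6, Kxa6, Qb2.
Count: 7.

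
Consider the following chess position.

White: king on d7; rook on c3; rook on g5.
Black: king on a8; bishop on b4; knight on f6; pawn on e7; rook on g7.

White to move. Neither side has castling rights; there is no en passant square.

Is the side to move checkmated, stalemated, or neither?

White to move; white king on d7.
In check: yes, from the black knight on f6.
King squares — c6: available; d6: attacked by Bb4; e6: available; c7: available; e7: attacked by Bb4; c8: available; d8: available; e8: attacked by Nf6.
Legal moves for White: Kd8, Kc8, Kc7, Ke6, Kc6.
White is in check but has 5 legal moves → neither.

neither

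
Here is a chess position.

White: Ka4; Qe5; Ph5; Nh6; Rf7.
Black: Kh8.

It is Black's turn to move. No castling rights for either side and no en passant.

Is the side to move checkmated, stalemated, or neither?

checkmate

Black to move; black king on h8.
In check: yes, from the white queen on e5.
King squares — g7: attacked by Qe5; h7: attacked by Rf7; g8: attacked by Nh6.
Legal moves for Black: none.
In check with no legal moves → checkmate.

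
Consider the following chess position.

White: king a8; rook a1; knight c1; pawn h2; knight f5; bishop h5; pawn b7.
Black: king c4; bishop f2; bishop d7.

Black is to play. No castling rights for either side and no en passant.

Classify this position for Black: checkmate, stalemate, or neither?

neither

Black to move; black king on c4.
In check: no.
Legal moves for Black include: Be8, Bc8, Be6, Bc6, Bxf5, Bb5, Ba4, Kd5, Kc5, Kb5, Kb4, Kc3, Ba7, Bb6, Bc5, Bh4, Bd4, Bg3, ... (list truncated; more exist).
Black has legal moves and is not in check → neither.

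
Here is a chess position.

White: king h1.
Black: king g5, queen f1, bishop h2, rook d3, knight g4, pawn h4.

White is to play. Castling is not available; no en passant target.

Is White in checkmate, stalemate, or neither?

White to move; white king on h1.
In check: yes, from the black queen on f1.
King squares — g1: attacked by Qf1; g2: attacked by Qf1; h2: attacked by Ng4.
Legal moves for White: none.
In check with no legal moves → checkmate.

checkmate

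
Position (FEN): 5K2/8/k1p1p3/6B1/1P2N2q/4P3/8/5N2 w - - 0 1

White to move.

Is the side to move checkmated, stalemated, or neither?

White to move; white king on f8.
In check: no.
Legal moves for White include: Kg8, Ke8, Kg7, Kf7, Ke7, Bd8, Be7, Bh6, Bf6, Bxh4, Bf4, Nf6, Nd6, Nc5+, Neg3, Nc3, Nf2, Ned2, ... (list truncated; more exist).
White has legal moves and is not in check → neither.

neither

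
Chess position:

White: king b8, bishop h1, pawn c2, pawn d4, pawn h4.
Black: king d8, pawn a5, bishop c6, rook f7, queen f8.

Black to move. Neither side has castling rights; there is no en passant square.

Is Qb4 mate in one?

yes

After Qb4: white king on b8; in check: yes, from the black queen on b4.
King squares — a7: attacked by Rf7; b7: attacked by Qb4; c7: attacked by Rf7; a8: attacked by Bc6; c8: attacked by Kd8.
White has no legal moves → checkmate.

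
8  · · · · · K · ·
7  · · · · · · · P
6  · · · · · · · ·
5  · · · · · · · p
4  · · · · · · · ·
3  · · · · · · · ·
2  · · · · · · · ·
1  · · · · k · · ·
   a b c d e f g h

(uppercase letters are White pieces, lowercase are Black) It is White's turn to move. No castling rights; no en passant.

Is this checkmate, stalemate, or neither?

neither

White to move; white king on f8.
In check: no.
Legal moves for White: Kg8, Ke8, Kg7, Kf7, Ke7, h8=Q, h8=R, h8=B, h8=N.
White has 9 legal moves and is not in check → neither.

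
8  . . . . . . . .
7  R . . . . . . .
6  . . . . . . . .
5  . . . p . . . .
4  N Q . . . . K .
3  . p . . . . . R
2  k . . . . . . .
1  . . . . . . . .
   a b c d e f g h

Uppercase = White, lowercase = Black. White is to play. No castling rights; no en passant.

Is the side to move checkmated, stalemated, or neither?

neither

White to move; white king on g4.
In check: no.
Legal moves for White include: Ra8, Rah7, Rg7, Rf7, Re7, Rd7, Rc7, Rb7, Ra6, Ra5, Kh5, Kg5, Kf5, Kh4, Kf4, Kg3, Kf3, Qf8, ... (list truncated; more exist).
White has legal moves and is not in check → neither.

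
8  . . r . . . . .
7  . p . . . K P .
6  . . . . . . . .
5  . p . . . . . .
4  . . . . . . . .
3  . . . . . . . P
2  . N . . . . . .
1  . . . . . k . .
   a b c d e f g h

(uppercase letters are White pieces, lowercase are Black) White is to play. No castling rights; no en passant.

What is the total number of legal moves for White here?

13

White to move; king on f7.
In check: no.
Legal moves: Ke7, Kg6, Kf6, Ke6, Nc4, Na4, Nd3, Nd1, g8=Q, g8=R, g8=B, g8=N, h4.
Count: 13.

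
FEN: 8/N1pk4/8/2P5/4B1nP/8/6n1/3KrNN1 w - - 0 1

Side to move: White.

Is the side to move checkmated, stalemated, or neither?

White to move; white king on d1.
In check: yes, from the black rook on e1.
Legal moves for White: Kd2, Kc2.
White is in check but has 2 legal moves → neither.

neither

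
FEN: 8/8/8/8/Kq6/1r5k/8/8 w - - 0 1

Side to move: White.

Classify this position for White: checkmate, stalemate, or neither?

White to move; white king on a4.
In check: yes, from the black queen on b4.
King squares — a3: attacked by Rb3; b3: attacked by Qb4; b4: attacked by Rb3; a5: attacked by Qb4; b5: attacked by Qb4.
Legal moves for White: none.
In check with no legal moves → checkmate.

checkmate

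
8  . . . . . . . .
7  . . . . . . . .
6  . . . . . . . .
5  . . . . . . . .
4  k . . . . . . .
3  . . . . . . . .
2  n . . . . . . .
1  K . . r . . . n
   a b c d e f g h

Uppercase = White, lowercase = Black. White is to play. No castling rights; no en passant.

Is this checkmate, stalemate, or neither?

neither

White to move; white king on a1.
In check: yes, from the black rook on d1.
King squares — b1: attacked by Rd1; a2: available; b2: available.
Legal moves for White: Kb2, Kxa2.
White is in check but has 2 legal moves → neither.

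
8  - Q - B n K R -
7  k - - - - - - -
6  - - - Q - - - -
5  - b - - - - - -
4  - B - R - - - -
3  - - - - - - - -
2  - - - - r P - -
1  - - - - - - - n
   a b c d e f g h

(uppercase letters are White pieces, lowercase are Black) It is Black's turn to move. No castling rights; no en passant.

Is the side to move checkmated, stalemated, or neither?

Black to move; black king on a7.
In check: yes, from the white queen on b8.
King squares — a6: attacked by Qd6; b6: attacked by Qd6; b7: attacked by Qb8; a8: attacked by Qb8; b8: attacked by Qd6.
Legal moves for Black: none.
In check with no legal moves → checkmate.

checkmate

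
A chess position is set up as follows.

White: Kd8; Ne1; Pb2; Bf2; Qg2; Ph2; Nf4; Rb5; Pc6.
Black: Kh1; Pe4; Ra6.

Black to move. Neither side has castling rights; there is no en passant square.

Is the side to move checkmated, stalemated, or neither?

checkmate

Black to move; black king on h1.
In check: yes, from the white queen on g2.
King squares — g1: attacked by Bf2; g2: attacked by Ne1; h2: attacked by Qg2.
Legal moves for Black: none.
In check with no legal moves → checkmate.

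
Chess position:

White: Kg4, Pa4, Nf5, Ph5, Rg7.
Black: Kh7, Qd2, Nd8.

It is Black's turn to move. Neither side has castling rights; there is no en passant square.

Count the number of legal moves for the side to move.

1

Black to move; king on h7.
In check: yes, from the white rook on g7.
Legal moves: Kh8.
Count: 1.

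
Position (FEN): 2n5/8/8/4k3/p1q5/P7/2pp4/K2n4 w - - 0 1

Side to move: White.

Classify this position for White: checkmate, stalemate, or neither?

stalemate

White to move; white king on a1.
In check: no.
King squares — b1: attacked by Pc2; a2: attacked by Qc4; b2: attacked by Nd1.
Legal moves for White: none.
Not in check and no legal moves → stalemate.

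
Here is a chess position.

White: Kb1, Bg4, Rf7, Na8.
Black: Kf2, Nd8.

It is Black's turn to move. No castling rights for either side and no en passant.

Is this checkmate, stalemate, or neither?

Black to move; black king on f2.
In check: yes, from the white rook on f7.
King squares — e1: available; f1: attacked by Rf7; g1: available; e2: attacked by Bg4; g2: available; e3: available; f3: attacked by Bg4; g3: available.
Legal moves for Black: Kg3, Ke3, Kg2, Kg1, Ke1, Nxf7.
Black is in check but has 6 legal moves → neither.

neither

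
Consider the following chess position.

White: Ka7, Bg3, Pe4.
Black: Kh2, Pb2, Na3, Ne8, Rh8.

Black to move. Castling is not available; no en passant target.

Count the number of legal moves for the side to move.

Black to move; king on h2.
In check: yes, from the white bishop on g3.
Legal moves: Kh3, Kxg3, Kg2, Kh1, Kg1.
Count: 5.

5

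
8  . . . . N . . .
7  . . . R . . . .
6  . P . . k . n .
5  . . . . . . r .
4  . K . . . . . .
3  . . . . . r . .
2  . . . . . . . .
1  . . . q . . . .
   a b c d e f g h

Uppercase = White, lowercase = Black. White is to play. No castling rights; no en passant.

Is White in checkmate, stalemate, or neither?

neither

White to move; white king on b4.
In check: no.
Legal moves for White include: Ng7+, Nc7+, Nf6, Nd6, Rd8, Rh7, Rg7, Rf7, Re7+, Rc7, Rb7, Ra7, Rd6+, Rd5, Rd4, Rd3, Rd2, Rxd1, ... (list truncated; more exist).
White has legal moves and is not in check → neither.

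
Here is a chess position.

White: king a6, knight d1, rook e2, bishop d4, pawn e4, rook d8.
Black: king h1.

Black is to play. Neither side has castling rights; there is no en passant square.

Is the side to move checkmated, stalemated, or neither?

stalemate

Black to move; black king on h1.
In check: no.
King squares — g1: attacked by Bd4; g2: attacked by Re2; h2: attacked by Re2.
Legal moves for Black: none.
Not in check and no legal moves → stalemate.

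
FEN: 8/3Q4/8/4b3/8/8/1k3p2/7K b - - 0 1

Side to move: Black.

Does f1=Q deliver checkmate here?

yes

After f1=Q: white king on h1; in check: yes, from the black queen on f1.
King squares — g1: attacked by Qf1; g2: attacked by Qf1; h2: attacked by Be5.
White has no legal moves → checkmate.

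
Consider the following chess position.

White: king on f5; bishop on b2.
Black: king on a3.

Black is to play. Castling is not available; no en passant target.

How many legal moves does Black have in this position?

Black to move; king on a3.
In check: yes, from the white bishop on b2.
Legal moves: Kb4, Ka4, Kb3, Kxb2, Ka2.
Count: 5.

5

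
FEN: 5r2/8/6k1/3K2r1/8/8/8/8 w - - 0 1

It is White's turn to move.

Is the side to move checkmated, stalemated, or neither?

White to move; white king on d5.
In check: yes, from the black rook on g5.
King squares — c4: available; d4: available; e4: available; c5: attacked by Rg5; e5: attacked by Rg5; c6: available; d6: available; e6: available.
Legal moves for White: Ke6, Kd6, Kc6, Ke4, Kd4, Kc4.
White is in check but has 6 legal moves → neither.

neither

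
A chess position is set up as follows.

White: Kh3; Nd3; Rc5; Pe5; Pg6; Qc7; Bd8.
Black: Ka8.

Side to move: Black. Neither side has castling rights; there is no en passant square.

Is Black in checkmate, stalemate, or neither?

stalemate

Black to move; black king on a8.
In check: no.
King squares — a7: attacked by Qc7; b7: attacked by Qc7; b8: attacked by Qc7.
Legal moves for Black: none.
Not in check and no legal moves → stalemate.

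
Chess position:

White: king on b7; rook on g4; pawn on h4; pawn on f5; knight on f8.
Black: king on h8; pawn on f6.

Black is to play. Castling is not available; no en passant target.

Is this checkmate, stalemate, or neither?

Black to move; black king on h8.
In check: no.
King squares — g7: attacked by Rg4; h7: attacked by Nf8; g8: attacked by Rg4.
Legal moves for Black: none.
Not in check and no legal moves → stalemate.

stalemate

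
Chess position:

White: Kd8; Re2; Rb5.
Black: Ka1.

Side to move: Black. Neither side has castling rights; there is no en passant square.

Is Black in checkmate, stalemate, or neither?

stalemate

Black to move; black king on a1.
In check: no.
King squares — b1: attacked by Rb5; a2: attacked by Re2; b2: attacked by Re2.
Legal moves for Black: none.
Not in check and no legal moves → stalemate.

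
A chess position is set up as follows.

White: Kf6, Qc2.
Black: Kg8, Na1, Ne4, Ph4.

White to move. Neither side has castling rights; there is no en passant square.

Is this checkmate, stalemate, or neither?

neither

White to move; white king on f6.
In check: yes, from the black knight on e4.
Legal moves for White: Ke7, Kg6, Ke6, Kf5, Ke5, Qxe4.
White is in check but has 6 legal moves → neither.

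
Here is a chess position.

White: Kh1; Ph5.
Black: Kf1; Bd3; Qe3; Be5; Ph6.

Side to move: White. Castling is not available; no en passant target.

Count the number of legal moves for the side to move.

White to move; king on h1.
In check: no.
Legal moves: none.
Count: 0.

0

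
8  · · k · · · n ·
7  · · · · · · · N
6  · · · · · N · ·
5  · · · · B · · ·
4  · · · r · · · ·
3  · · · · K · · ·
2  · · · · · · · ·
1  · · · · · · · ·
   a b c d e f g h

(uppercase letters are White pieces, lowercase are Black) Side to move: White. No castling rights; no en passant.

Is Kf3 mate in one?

no

After Kf3: black king on c8; in check: no.
Black is not in check, so this cannot be checkmate.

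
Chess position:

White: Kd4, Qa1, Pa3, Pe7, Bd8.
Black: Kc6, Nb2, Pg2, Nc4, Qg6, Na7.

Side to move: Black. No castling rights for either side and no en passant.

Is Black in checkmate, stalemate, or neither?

Black to move; black king on c6.
In check: no.
Legal moves for Black include: Nc8, Nb5#, Qg8, Qe8, Qh7, Qg7+, Qf7, Qh6, Qf6+, Qe6, Qd6+, Qh5, Qg5, Qf5, Qg4+, Qe4+, Qg3, Qd3#, ... (list truncated; more exist).
Black has legal moves and is not in check → neither.

neither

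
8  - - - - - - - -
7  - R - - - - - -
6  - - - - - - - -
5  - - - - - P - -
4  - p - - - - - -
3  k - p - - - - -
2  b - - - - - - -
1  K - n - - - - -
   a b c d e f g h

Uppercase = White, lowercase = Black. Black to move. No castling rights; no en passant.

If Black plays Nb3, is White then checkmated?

yes

After Nb3: white king on a1; in check: yes, from the black knight on b3.
King squares — b1: attacked by Ba2; a2: attacked by Ka3; b2: attacked by Ka3.
White has no legal moves → checkmate.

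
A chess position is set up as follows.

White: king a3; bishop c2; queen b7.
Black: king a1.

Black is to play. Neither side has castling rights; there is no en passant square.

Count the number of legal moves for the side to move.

Black to move; king on a1.
In check: no.
Legal moves: none.
Count: 0.

0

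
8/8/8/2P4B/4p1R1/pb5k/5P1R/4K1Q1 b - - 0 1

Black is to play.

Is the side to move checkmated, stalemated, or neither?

Black to move; black king on h3.
In check: yes, from the white rook on h2.
King squares — g2: attacked by Qg1; h2: attacked by Qg1; g3: attacked by Qg1; g4: attacked by Qg1; h4: attacked by Rh2.
Legal moves for Black: none.
In check with no legal moves → checkmate.

checkmate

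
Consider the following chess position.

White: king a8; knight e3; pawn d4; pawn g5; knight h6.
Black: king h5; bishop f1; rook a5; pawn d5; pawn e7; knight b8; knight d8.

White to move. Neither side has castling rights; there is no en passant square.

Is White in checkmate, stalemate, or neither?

White to move; white king on a8.
In check: yes, from the black rook on a5.
King squares — a7: attacked by Ra5; b7: attacked by Nd8; b8: available.
Legal moves for White: Kxb8.
White is in check but has 1 legal move → neither.

neither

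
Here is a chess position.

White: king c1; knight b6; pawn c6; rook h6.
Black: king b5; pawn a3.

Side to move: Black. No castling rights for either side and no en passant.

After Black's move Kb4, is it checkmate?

After Kb4: white king on c1; in check: no.
White is not in check, so this cannot be checkmate.

no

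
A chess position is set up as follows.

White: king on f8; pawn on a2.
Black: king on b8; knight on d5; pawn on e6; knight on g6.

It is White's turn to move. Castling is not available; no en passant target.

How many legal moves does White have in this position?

4

White to move; king on f8.
In check: yes, from the black knight on g6.
Legal moves: Kg8, Ke8, Kg7, Kf7.
Count: 4.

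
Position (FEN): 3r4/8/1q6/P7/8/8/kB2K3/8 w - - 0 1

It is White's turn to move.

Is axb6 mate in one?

no

After axb6: black king on a2; in check: no.
Black is not in check, so this cannot be checkmate.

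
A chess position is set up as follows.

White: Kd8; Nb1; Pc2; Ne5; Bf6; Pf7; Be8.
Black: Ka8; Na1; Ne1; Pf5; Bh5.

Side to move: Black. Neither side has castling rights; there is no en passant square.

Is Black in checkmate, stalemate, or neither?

Black to move; black king on a8.
In check: no.
Legal moves for Black: Kb8, Kb7, Ka7, Bxf7, Bg6, Bg4, Bf3, Be2, Bd1, Nf3, Nd3, Ng2, Nexc2, Nb3, Naxc2, f4.
Black has 16 legal moves and is not in check → neither.

neither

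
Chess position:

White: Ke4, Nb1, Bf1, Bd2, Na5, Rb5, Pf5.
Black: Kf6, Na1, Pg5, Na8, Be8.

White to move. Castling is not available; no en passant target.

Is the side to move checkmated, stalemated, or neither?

neither

White to move; white king on e4.
In check: no.
Legal moves for White include: Rb8, Rb7, Rb6+, Re5, Rd5, Rc5, Rb4, Rb3, Rb2, Nb7, Nc6, Nc4, Nb3, Kd5, Kd4, Kf3, Ke3, Kd3, ... (list truncated; more exist).
White has legal moves and is not in check → neither.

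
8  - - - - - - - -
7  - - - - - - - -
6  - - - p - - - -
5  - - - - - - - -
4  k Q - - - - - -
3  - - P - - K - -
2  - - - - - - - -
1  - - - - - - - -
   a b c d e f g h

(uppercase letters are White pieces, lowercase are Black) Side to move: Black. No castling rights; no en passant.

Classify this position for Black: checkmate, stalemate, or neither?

Black to move; black king on a4.
In check: yes, from the white queen on b4.
King squares — a3: attacked by Qb4; b3: attacked by Qb4; b4: attacked by Pc3; a5: attacked by Qb4; b5: attacked by Qb4.
Legal moves for Black: none.
In check with no legal moves → checkmate.

checkmate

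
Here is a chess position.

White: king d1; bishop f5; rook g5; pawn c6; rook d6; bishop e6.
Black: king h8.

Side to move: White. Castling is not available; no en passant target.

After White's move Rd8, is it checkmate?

yes

After Rd8: black king on h8; in check: yes, from the white rook on d8.
King squares — g7: attacked by Rg5; h7: attacked by Bf5; g8: attacked by Rg5.
Black has no legal moves → checkmate.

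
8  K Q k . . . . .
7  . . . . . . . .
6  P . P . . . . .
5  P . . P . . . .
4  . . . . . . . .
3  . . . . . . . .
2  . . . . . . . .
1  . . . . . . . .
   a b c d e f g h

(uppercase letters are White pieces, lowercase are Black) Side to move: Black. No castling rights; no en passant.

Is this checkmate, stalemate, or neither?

Black to move; black king on c8.
In check: yes, from the white queen on b8.
King squares — b7: attacked by Pa6; c7: attacked by Qb8; d7: attacked by Pc6; b8: attacked by Ka8; d8: attacked by Qb8.
Legal moves for Black: none.
In check with no legal moves → checkmate.

checkmate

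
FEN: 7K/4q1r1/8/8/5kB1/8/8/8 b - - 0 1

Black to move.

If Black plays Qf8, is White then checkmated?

After Qf8: white king on h8; in check: yes, from the black queen on f8.
King squares — g7: attacked by Qf8; h7: attacked by Rg7; g8: attacked by Rg7.
White has no legal moves → checkmate.

yes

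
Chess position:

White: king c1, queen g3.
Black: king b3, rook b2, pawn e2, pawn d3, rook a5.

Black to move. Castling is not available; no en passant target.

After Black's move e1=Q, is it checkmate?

no

After e1=Q: white king on c1; in check: yes, from the black queen on e1.
White has 1 legal reply: Qxe1.
In check but a legal move exists → not checkmate.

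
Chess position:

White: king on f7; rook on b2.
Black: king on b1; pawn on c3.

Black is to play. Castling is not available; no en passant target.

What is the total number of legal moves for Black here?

Black to move; king on b1.
In check: yes, from the white rook on b2.
Legal moves: Kxb2, Kc1, Ka1, cxb2.
Count: 4.

4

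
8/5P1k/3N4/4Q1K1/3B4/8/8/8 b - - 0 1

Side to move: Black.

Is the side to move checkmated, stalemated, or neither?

Black to move; black king on h7.
In check: no.
King squares — g6: attacked by Kg5; h6: attacked by Kg5; g7: attacked by Qe5; g8: attacked by Pf7; h8: attacked by Qe5.
Legal moves for Black: none.
Not in check and no legal moves → stalemate.

stalemate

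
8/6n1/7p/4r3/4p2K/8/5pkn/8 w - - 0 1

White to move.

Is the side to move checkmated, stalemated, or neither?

stalemate

White to move; white king on h4.
In check: no.
King squares — g3: attacked by Kg2; h3: attacked by Kg2; g4: attacked by Nh2; g5: attacked by Re5; h5: attacked by Re5.
Legal moves for White: none.
Not in check and no legal moves → stalemate.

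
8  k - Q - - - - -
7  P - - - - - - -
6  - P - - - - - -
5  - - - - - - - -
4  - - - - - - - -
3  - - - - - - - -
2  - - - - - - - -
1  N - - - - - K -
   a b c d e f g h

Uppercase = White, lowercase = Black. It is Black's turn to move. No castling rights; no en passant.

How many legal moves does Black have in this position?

0

Black to move; king on a8.
In check: yes, from the white queen on c8.
Legal moves: none.
Count: 0.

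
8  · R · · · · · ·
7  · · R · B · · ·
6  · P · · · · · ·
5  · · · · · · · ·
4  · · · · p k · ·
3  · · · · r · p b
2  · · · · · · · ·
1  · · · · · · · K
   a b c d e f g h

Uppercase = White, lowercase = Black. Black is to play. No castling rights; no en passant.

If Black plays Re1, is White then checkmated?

yes

After Re1: white king on h1; in check: yes, from the black rook on e1.
King squares — g1: attacked by Re1; g2: attacked by Bh3; h2: attacked by Pg3.
White has no legal moves → checkmate.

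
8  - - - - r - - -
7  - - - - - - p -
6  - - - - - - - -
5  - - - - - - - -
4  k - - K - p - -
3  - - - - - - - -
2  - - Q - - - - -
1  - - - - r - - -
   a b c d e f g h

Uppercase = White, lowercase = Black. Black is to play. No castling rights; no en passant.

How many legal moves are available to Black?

4

Black to move; king on a4.
In check: yes, from the white queen on c2.
Legal moves: Kb5, Ka5, Kb4, Ka3.
Count: 4.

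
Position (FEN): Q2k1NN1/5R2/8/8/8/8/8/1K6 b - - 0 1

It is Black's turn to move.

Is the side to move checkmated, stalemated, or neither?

checkmate

Black to move; black king on d8.
In check: yes, from the white queen on a8.
King squares — c7: attacked by Rf7; d7: attacked by Rf7; e7: attacked by Rf7; c8: attacked by Qa8; e8: attacked by Qa8.
Legal moves for Black: none.
In check with no legal moves → checkmate.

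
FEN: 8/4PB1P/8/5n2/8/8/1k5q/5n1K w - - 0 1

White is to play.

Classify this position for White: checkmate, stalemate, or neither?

checkmate

White to move; white king on h1.
In check: yes, from the black queen on h2.
King squares — g1: attacked by Qh2; g2: attacked by Qh2; h2: attacked by Nf1.
Legal moves for White: none.
In check with no legal moves → checkmate.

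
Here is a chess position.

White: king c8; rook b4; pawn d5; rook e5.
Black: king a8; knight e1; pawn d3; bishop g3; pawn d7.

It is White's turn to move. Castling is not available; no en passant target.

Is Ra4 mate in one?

After Ra4: black king on a8; in check: yes, from the white rook on a4.
King squares — a7: attacked by Ra4; b7: attacked by Kc8; b8: attacked by Kc8.
Black has no legal moves → checkmate.

yes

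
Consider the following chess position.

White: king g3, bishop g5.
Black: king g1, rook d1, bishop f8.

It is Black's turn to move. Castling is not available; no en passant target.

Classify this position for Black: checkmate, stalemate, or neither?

Black to move; black king on g1.
In check: no.
Legal moves for Black include: Bg7, Be7, Bh6, Bd6+, Bc5, Bb4, Ba3, Kh1, Kf1, Rd8, Rd7, Rd6, Rd5, Rd4, Rd3+, Rd2, Rf1, Re1, ... (list truncated; more exist).
Black has legal moves and is not in check → neither.

neither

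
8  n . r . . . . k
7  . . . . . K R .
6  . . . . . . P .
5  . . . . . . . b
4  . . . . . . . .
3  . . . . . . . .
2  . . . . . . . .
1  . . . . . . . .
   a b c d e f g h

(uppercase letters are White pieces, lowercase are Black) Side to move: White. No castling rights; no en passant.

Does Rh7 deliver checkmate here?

After Rh7: black king on h8; in check: yes, from the white rook on h7.
King squares — g7: attacked by Kf7; h7: attacked by Pg6; g8: attacked by Kf7.
Black has no legal moves → checkmate.

yes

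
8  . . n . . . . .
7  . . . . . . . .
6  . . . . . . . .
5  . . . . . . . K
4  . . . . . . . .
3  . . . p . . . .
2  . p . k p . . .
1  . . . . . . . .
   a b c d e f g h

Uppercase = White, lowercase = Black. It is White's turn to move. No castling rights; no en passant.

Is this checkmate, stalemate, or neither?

neither

White to move; white king on h5.
In check: no.
Legal moves for White: Kh6, Kg6, Kg5, Kh4, Kg4.
White has 5 legal moves and is not in check → neither.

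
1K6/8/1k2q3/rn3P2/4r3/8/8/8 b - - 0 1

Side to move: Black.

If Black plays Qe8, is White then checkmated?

After Qe8: white king on b8; in check: yes, from the black queen on e8.
King squares — a7: attacked by Ra5; b7: attacked by Kb6; c7: attacked by Nb5; a8: attacked by Ra5; c8: attacked by Qe8.
White has no legal moves → checkmate.

yes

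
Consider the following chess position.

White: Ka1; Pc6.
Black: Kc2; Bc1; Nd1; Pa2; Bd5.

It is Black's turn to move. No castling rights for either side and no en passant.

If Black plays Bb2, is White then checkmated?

After Bb2: white king on a1; in check: yes, from the black bishop on b2.
King squares — b1: attacked by Pa2; a2: attacked by Bd5; b2: attacked by Nd1.
White has no legal moves → checkmate.

yes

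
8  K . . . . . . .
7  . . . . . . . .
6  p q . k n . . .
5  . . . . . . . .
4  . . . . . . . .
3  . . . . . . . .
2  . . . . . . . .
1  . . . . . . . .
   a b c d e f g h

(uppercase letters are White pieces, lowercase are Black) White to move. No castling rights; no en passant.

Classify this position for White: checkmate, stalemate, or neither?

stalemate

White to move; white king on a8.
In check: no.
King squares — a7: attacked by Qb6; b7: attacked by Qb6; b8: attacked by Qb6.
Legal moves for White: none.
Not in check and no legal moves → stalemate.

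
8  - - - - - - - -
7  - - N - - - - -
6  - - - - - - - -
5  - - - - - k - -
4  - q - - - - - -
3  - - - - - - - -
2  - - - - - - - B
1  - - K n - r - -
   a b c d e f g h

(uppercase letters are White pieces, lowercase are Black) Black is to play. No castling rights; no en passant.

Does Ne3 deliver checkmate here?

After Ne3: white king on c1; in check: yes, from the black rook on f1.
King squares — b1: attacked by Rf1; d1: attacked by Rf1; b2: attacked by Qb4; c2: attacked by Ne3; d2: attacked by Qb4.
White has no legal moves → checkmate.

yes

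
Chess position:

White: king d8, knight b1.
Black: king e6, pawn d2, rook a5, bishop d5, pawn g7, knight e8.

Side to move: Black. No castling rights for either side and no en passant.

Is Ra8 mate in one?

yes

After Ra8: white king on d8; in check: yes, from the black rook on a8.
King squares — c7: attacked by Ne8; d7: attacked by Ke6; e7: attacked by Ke6; c8: attacked by Ra8; e8: attacked by Ra8.
White has no legal moves → checkmate.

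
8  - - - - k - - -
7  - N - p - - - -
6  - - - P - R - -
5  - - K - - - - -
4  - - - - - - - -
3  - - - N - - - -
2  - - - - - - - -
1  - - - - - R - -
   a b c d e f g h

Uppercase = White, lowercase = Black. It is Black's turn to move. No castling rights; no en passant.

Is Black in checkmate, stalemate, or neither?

Black to move; black king on e8.
In check: no.
King squares — d7: own pawn; e7: attacked by Pd6; f7: attacked by Rf6; d8: attacked by Nb7; f8: attacked by Rf6.
Legal moves for Black: none.
Not in check and no legal moves → stalemate.

stalemate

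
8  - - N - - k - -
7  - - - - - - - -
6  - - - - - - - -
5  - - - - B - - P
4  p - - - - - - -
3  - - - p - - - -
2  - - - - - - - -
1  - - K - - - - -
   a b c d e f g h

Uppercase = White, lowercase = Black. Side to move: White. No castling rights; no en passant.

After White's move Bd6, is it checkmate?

After Bd6: black king on f8; in check: yes, from the white bishop on d6.
Black has 4 legal replies: Kg8, Ke8, Kg7, Kf7.
In check but a legal move exists → not checkmate.

no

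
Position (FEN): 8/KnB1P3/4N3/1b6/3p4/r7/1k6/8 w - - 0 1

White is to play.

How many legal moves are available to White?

White to move; king on a7.
In check: yes, from the black rook on a3.
Legal moves: Kb8, Kxb7, Kb6, Ba5.
Count: 4.

4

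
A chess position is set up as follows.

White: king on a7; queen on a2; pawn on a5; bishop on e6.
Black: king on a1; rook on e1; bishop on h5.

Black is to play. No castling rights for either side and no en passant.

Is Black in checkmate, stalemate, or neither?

checkmate

Black to move; black king on a1.
In check: yes, from the white queen on a2.
King squares — b1: attacked by Qa2; a2: attacked by Be6; b2: attacked by Qa2.
Legal moves for Black: none.
In check with no legal moves → checkmate.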